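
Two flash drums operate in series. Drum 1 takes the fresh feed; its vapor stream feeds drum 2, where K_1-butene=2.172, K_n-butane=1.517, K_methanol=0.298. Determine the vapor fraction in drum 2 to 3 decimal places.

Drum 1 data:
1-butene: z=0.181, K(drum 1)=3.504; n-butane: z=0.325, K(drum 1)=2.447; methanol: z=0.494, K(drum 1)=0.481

V/F (drum 2) = 0.387

Drum 1:
Rachford–Rice: g(ψ₁) = Σ zᵢ(Kᵢ−1)/(1+ψ₁(Kᵢ−1)) = 0.
Feasibility: ΣzᵢKᵢ = 1.667, Σzᵢ/Kᵢ = 1.211 — both > 1, two phases present.
Newton–Raphson from ψ₁ = 0.45:
  ψ₁ = 0.450: g = 0.1634, g' = -0.727 → ψ₁ = 0.675
  ψ₁ = 0.675: g = 0.0119, g' = -0.646 → ψ₁ = 0.693
Converged at ψ₁ = 0.693.
Drum-1 compositions:
  1-butene: x = 0.066, y = 0.232
  n-butane: x = 0.162, y = 0.397
  methanol: x = 0.772, y = 0.371
Drum-2 feed = drum-1 vapor: z₂ = (0.2318, 0.3970, 0.3711).
Drum 2:
Material balance + equilibrium reduce to Σ zᵢ(Kᵢ−1)/(1+ψ₂(Kᵢ−1)) = 0.
Check two-phase: ΣzᵢKᵢ = 1.216 > 1 and Σzᵢ/Kᵢ = 1.614 > 1, so g(0) = 0.216 > 0 and g(1) = -0.614 < 0.
Newton–Raphson from ψ₂ = 0.67:
  ψ₂ = 0.670: g = -0.1872, g' = -0.810 → ψ₂ = 0.439
  ψ₂ = 0.439: g = -0.0299, g' = -0.591 → ψ₂ = 0.388
  ψ₂ = 0.388: g = -0.0006, g' = -0.570 → ψ₂ = 0.387
Converged at ψ₂ = 0.387.
  1-butene: x = 0.159, y = 0.346
  n-butane: x = 0.331, y = 0.502
  methanol: x = 0.510, y = 0.152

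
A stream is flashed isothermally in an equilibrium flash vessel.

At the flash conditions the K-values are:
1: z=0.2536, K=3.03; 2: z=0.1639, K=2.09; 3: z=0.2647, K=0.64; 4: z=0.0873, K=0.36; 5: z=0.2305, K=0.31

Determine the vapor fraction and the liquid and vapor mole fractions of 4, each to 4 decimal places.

Let ψ = V/F and solve Σ zᵢ(Kᵢ−1)/(1+ψ(Kᵢ−1)) = 0.
g(0) = ΣzᵢKᵢ − 1 = 0.3832 and g(1) = 1 − Σzᵢ/Kᵢ = -0.5618, so a root lies in (0, 1).
Iterate (Newton) starting at ψ = 0.5:
  ψ = 0.5000: g = -0.07007, g' = -0.7231 → ψ = 0.4031
  ψ = 0.4031: g = 0.00015, g' = -0.7326 → ψ = 0.4033
Converged at ψ = 0.4033.
Compositions from xᵢ = zᵢ/(1+ψ(Kᵢ−1)), yᵢ = Kᵢxᵢ:
  1: x = 0.1394, y = 0.4225
  2: x = 0.1139, y = 0.2379
  3: x = 0.3097, y = 0.1982
  4: x = 0.1177, y = 0.0424
  5: x = 0.3194, y = 0.0990

ψ = 0.4033, x_4 = 0.1177, y_4 = 0.0424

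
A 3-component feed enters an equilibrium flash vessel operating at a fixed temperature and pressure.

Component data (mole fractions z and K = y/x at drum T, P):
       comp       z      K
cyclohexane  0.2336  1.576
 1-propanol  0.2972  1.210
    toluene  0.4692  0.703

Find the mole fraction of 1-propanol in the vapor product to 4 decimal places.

y_1-propanol = 0.3269

Let ψ = V/F and solve Σ zᵢ(Kᵢ−1)/(1+ψ(Kᵢ−1)) = 0.
Check two-phase: ΣzᵢKᵢ = 1.0576 > 1 and Σzᵢ/Kᵢ = 1.0613 > 1, so g(0) = 0.0576 > 0 and g(1) = -0.0613 < 0.
Newton–Raphson from ψ = 0.5:
  ψ = 0.5000: g = -0.00271, g' = -0.1145 → ψ = 0.4764
Converged at ψ = 0.4764.
Compositions from xᵢ = zᵢ/(1+ψ(Kᵢ−1)), yᵢ = Kᵢxᵢ:
  cyclohexane: x = 0.1833, y = 0.2889
  1-propanol: x = 0.2702, y = 0.3269
  toluene: x = 0.5465, y = 0.3842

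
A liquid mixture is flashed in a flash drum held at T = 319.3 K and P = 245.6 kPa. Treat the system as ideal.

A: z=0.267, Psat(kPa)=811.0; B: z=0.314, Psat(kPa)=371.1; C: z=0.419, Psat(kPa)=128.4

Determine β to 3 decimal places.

Raoult's law: Kᵢ = Pᵢˢᵃᵗ/P = Pᵢˢᵃᵗ/245.6.
  K_A = 811.0/245.6 = 3.30212, K_B = 371.1/245.6 = 1.51099, K_C = 128.4/245.6 = 0.52280
Let β = V/F and solve Σ zᵢ(Kᵢ−1)/(1+β(Kᵢ−1)) = 0.
g(0) = ΣzᵢKᵢ − 1 = 0.575 and g(1) = 1 − Σzᵢ/Kᵢ = -0.090, so a root lies in (0, 1).
Iterate (Newton) starting at β = 0.5:
  β = 0.500: g = 0.1509, g' = -0.522 → β = 0.789
  β = 0.789: g = 0.0119, g' = -0.465 → β = 0.815
Converged at β = 0.815.

β = 0.815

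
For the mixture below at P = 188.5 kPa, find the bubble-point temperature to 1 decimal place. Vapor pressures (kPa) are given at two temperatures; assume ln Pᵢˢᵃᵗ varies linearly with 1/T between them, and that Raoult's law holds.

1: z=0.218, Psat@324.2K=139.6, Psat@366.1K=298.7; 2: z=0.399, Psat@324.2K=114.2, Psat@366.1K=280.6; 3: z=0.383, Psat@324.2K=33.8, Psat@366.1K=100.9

T = 359.1 K

Bubble-point temperature: ΣzᵢPᵢˢᵃᵗ(T) = P. Interpolate ln Pᵢˢᵃᵗ = aᵢ + bᵢ/T.
  T = 324.2 K: ΣzᵢPᵢˢᵃᵗ = 88.94 kPa
  T = 366.1 K: ΣzᵢPᵢˢᵃᵗ = 215.72 kPa
  T = 345.1 K: ΣzᵢPᵢˢᵃᵗ = 141.93 kPa
  T = 355.6 K: ΣzᵢPᵢˢᵃᵗ = 176.00 kPa
  T = 360.9 K: ΣzᵢPᵢˢᵃᵗ = 195.31 kPa
  T = 358.2 K: ΣzᵢPᵢˢᵃᵗ = 185.29 kPa
Interpolating between 358.2 K and 360.9 K gives T ≈ 359.1 K.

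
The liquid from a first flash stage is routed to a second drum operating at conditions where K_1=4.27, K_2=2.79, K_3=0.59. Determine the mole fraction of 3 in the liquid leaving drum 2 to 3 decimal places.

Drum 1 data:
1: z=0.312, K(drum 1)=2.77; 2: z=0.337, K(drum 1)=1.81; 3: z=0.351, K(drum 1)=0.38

x_3 (drum 2) = 0.846

Drum 1:
Rachford–Rice: g(ψ₁) = Σ zᵢ(Kᵢ−1)/(1+ψ₁(Kᵢ−1)) = 0.
Feasibility: ΣzᵢKᵢ = 1.608, Σzᵢ/Kᵢ = 1.223 — both > 1, two phases present.
Iterate (Newton) starting at ψ₁ = 0.38:
  ψ₁ = 0.380: g = 0.2542, g' = -0.710 → ψ₁ = 0.738
  ψ₁ = 0.738: g = 0.0089, g' = -0.729 → ψ₁ = 0.750
Converged at ψ₁ = 0.750.
Drum-1 compositions:
  1: x = 0.134, y = 0.371
  2: x = 0.210, y = 0.379
  3: x = 0.656, y = 0.249
Drum-2 feed = drum-1 liquid: z₂ = (0.1340, 0.2096, 0.6564).
Drum 2:
Material balance + equilibrium reduce to Σ zᵢ(Kᵢ−1)/(1+ψ₂(Kᵢ−1)) = 0.
g(0) = ΣzᵢKᵢ − 1 = 0.544 and g(1) = 1 − Σzᵢ/Kᵢ = -0.219, so a root lies in (0, 1).
Newton–Raphson from ψ₂ = 0.5:
  ψ₂ = 0.500: g = 0.0258, g' = -0.568 → ψ₂ = 0.545
  ψ₂ = 0.545: g = 0.0007, g' = -0.540 → ψ₂ = 0.547
Converged at ψ₂ = 0.547.
  1: x = 0.048, y = 0.205
  2: x = 0.106, y = 0.296
  3: x = 0.846, y = 0.499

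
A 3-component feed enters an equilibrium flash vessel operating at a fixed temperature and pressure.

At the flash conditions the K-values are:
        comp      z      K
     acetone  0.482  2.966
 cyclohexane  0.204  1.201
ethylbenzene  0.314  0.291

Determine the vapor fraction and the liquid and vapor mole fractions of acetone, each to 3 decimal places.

Rachford–Rice: g(ψ) = Σ zᵢ(Kᵢ−1)/(1+ψ(Kᵢ−1)) = 0.
Check two-phase: ΣzᵢKᵢ = 1.766 > 1 and Σzᵢ/Kᵢ = 1.411 > 1, so g(0) = 0.766 > 0 and g(1) = -0.411 < 0.
Newton iteration, ψ⁰ = 0.66:
  ψ = 0.660: g = 0.0302, g' = -0.917 → ψ = 0.693
  ψ = 0.693: g = -0.0005, g' = -0.950 → ψ = 0.692
Converged at ψ = 0.692.
Compositions from xᵢ = zᵢ/(1+ψ(Kᵢ−1)), yᵢ = Kᵢxᵢ:
  acetone: x = 0.204, y = 0.605
  cyclohexane: x = 0.179, y = 0.215
  ethylbenzene: x = 0.617, y = 0.179

ψ = 0.692, x_acetone = 0.204, y_acetone = 0.605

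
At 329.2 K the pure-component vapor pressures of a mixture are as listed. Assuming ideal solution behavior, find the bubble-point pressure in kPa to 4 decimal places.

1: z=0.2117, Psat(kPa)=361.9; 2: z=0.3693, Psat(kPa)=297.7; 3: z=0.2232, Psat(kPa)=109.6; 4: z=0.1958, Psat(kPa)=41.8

At the bubble point ψ → 0, so ΣzᵢKᵢ = 1 with Kᵢ = Pᵢˢᵃᵗ/P ⇒ P = ΣzᵢPᵢˢᵃᵗ.
P = 0.2117·361.9 + 0.3693·297.7 + 0.2232·109.6 + 0.1958·41.8 = 219.2020 kPa

Pbub = 219.2020 kPa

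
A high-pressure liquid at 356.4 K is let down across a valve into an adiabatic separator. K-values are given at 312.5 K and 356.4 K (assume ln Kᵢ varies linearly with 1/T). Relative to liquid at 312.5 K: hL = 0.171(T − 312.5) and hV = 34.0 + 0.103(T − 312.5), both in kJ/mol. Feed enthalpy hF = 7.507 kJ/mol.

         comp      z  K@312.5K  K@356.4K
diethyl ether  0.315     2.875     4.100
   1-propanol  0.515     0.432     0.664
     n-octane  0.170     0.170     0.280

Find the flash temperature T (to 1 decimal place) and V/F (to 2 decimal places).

Adiabatic flash: solve Rachford–Rice at each trial T, then check hF = ψ·hV(T) + (1−ψ)·hL(T).
  T = 312.5 K: K = (2.875, 0.432, 0.170), RR gives ψ = 0.131, H_out = 4.448 kJ/mol
  T = 356.4 K: K = (4.100, 0.664, 0.280), RR gives ψ = 0.479, H_out = 22.359 kJ/mol
  T = 334.4 K: K = (3.472, 0.543, 0.222), RR gives ψ = 0.302, H_out = 13.556 kJ/mol
  T = 323.4 K: K = (3.168, 0.486, 0.195), RR gives ψ = 0.218, H_out = 9.101 kJ/mol
  T = 317.9 K: K = (3.019, 0.458, 0.182), RR gives ψ = 0.175, H_out = 6.795 kJ/mol
  T = 320.6 K: K = (3.092, 0.472, 0.188), RR gives ψ = 0.196, H_out = 7.936 kJ/mol
  T = 319.2 K: K = (3.054, 0.465, 0.185), RR gives ψ = 0.185, H_out = 7.347 kJ/mol
Linear interpolation between T = 319.2 (H_out = 7.347) and T = 320.6 (H_out = 7.936) on hF = 7.507 gives T ≈ 319.6 K, at which ψ = 0.19.

T = 319.6 K, V/F = 0.19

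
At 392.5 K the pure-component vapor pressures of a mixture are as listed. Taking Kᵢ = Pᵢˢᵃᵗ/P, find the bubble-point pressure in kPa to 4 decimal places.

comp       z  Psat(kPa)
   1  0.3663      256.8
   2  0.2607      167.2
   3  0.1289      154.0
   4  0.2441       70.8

Pbub = 174.7878 kPa

At the bubble point ψ → 0, so ΣzᵢKᵢ = 1 with Kᵢ = Pᵢˢᵃᵗ/P ⇒ P = ΣzᵢPᵢˢᵃᵗ.
P = 0.3663·256.8 + 0.2607·167.2 + 0.1289·154.0 + 0.2441·70.8 = 174.7878 kPa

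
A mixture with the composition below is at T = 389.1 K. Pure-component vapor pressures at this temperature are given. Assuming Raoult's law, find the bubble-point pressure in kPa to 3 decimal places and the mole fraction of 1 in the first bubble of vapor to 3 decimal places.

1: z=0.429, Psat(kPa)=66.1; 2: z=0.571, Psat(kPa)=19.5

At the bubble point ψ → 0, so ΣzᵢKᵢ = 1 with Kᵢ = Pᵢˢᵃᵗ/P ⇒ P = ΣzᵢPᵢˢᵃᵗ.
P = 0.429·66.1 + 0.571·19.5 = 39.491 kPa
yᵢ = zᵢPᵢˢᵃᵗ/P ⇒ y_1 = 0.429·66.1/39.491 = 0.718

Pbub = 39.491 kPa, y_1 = 0.718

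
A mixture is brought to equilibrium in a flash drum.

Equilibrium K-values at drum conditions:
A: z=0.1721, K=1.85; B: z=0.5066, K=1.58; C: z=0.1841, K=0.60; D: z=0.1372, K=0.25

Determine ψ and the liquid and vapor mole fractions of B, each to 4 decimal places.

ψ = 0.6648, x_B = 0.3656, y_B = 0.5777

Material balance + equilibrium reduce to Σ zᵢ(Kᵢ−1)/(1+ψ(Kᵢ−1)) = 0.
Feasibility: ΣzᵢKᵢ = 1.2636, Σzᵢ/Kᵢ = 1.2693 — both > 1, two phases present.
Newton–Raphson from ψ = 0.54:
  ψ = 0.5400: g = 0.05714, g' = -0.4232 → ψ = 0.6750
  ψ = 0.6750: g = -0.00519, g' = -0.5101 → ψ = 0.6649
  ψ = 0.6649: g = -0.00005, g' = -0.5012 → ψ = 0.6648
Converged at ψ = 0.6648.
Compositions from xᵢ = zᵢ/(1+ψ(Kᵢ−1)), yᵢ = Kᵢxᵢ:
  A: x = 0.1100, y = 0.2034
  B: x = 0.3656, y = 0.5777
  C: x = 0.2508, y = 0.1505
  D: x = 0.2736, y = 0.0684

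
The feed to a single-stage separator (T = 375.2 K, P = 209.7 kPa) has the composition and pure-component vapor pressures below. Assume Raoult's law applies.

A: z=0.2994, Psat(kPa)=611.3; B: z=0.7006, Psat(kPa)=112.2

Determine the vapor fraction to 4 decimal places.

ψ = 0.2781

Raoult's law: Kᵢ = Pᵢˢᵃᵗ/P = Pᵢˢᵃᵗ/209.7.
  K_A = 611.3/209.7 = 2.915117, K_B = 112.2/209.7 = 0.535050
Rachford–Rice: g(ψ) = Σ zᵢ(Kᵢ−1)/(1+ψ(Kᵢ−1)) = 0.
Feasibility: ΣzᵢKᵢ = 1.2476, Σzᵢ/Kᵢ = 1.4121 — both > 1, two phases present.
Newton iteration, ψ⁰ = 0.5:
  ψ = 0.5000: g = -0.13150, g' = -0.5437 → ψ = 0.2581
  ψ = 0.2581: g = 0.01354, g' = -0.6873 → ψ = 0.2778
  ψ = 0.2778: g = 0.00020, g' = -0.6676 → ψ = 0.2781
Converged at ψ = 0.2781.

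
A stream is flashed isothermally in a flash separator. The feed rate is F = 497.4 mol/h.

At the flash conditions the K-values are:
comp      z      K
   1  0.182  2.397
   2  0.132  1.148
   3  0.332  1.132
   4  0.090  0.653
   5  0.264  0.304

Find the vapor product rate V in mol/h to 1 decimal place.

V = 115.8 mol/h

Rachford–Rice: g(V/F) = Σ zᵢ(Kᵢ−1)/(1+V/F(Kᵢ−1)) = 0.
Feasibility: ΣzᵢKᵢ = 1.103, Σzᵢ/Kᵢ = 1.490 — both > 1, two phases present.
Iterate (Newton) starting at V/F = 0.4:
  V/F = 0.400: g = -0.0677, g' = -0.414 → V/F = 0.237
  V/F = 0.237: g = -0.0015, g' = -0.405 → V/F = 0.233
Converged at V/F = 0.233.
Then V = V/F·F = 0.2328·497.4 = 115.8 mol/h and L = F − V = 381.6 mol/h.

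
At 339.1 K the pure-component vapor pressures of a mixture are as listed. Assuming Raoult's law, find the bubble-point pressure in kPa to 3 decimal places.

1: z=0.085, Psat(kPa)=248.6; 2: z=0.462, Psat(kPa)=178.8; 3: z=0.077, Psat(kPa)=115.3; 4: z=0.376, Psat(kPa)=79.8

At the bubble point ψ → 0, so ΣzᵢKᵢ = 1 with Kᵢ = Pᵢˢᵃᵗ/P ⇒ P = ΣzᵢPᵢˢᵃᵗ.
P = 0.085·248.6 + 0.462·178.8 + 0.077·115.3 + 0.376·79.8 = 142.620 kPa

Pbub = 142.620 kPa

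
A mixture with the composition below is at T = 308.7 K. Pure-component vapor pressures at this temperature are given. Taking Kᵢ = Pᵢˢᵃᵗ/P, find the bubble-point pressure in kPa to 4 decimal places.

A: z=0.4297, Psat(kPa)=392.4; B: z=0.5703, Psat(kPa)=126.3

At the bubble point ψ → 0, so ΣzᵢKᵢ = 1 with Kᵢ = Pᵢˢᵃᵗ/P ⇒ P = ΣzᵢPᵢˢᵃᵗ.
P = 0.4297·392.4 + 0.5703·126.3 = 240.6432 kPa

Pbub = 240.6432 kPa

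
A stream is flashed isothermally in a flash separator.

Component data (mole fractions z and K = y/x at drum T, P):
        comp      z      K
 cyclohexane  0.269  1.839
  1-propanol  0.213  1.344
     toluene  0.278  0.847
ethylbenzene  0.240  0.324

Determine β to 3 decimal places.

Let β = V/F and solve Σ zᵢ(Kᵢ−1)/(1+β(Kᵢ−1)) = 0.
Feasibility: ΣzᵢKᵢ = 1.094, Σzᵢ/Kᵢ = 1.374 — both > 1, two phases present.
Newton–Raphson from β = 0.5:
  β = 0.500: g = -0.0696, g' = -0.370 → β = 0.312
  β = 0.312: g = -0.0052, g' = -0.323 → β = 0.296
Converged at β = 0.296.

β = 0.296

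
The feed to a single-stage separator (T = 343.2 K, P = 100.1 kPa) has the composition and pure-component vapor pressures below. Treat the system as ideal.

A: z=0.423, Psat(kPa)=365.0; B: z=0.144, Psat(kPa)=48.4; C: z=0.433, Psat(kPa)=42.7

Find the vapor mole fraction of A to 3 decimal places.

y_A = 0.637

Raoult's law: Kᵢ = Pᵢˢᵃᵗ/P = Pᵢˢᵃᵗ/100.1.
  K_A = 365.0/100.1 = 3.64635, K_B = 48.4/100.1 = 0.48352, K_C = 42.7/100.1 = 0.42657
Newton iteration, ψ⁰ = 0.5:
  ψ = 0.500: g = 0.0335, g' = -0.899 → ψ = 0.537
  ψ = 0.537: g = 0.0004, g' = -0.876 → ψ = 0.538
Converged at ψ = 0.538.
Compositions from xᵢ = zᵢ/(1+ψ(Kᵢ−1)), yᵢ = Kᵢxᵢ:
  A: x = 0.175, y = 0.637
  B: x = 0.199, y = 0.096
  C: x = 0.626, y = 0.267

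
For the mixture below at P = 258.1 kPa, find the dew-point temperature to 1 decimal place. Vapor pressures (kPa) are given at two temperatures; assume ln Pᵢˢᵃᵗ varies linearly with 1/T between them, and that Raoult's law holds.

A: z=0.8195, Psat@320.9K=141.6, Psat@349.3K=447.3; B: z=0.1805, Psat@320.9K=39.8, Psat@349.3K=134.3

T = 344.2 K

Dew-point temperature: Σzᵢ·P/Pᵢˢᵃᵗ(T) = 1. Interpolate ln Pᵢˢᵃᵗ = aᵢ + bᵢ/T.
  T = 320.9 K: ΣzᵢP/Pᵢˢᵃᵗ = 2.6643
  T = 349.3 K: ΣzᵢP/Pᵢˢᵃᵗ = 0.8198
  T = 335.1 K: ΣzᵢP/Pᵢˢᵃᵗ = 1.4412
  T = 342.2 K: ΣzᵢP/Pᵢˢᵃᵗ = 1.0806
  T = 345.8 K: ΣzᵢP/Pᵢˢᵃᵗ = 0.9380
  T = 344.0 K: ΣzᵢP/Pᵢˢᵃᵗ = 1.0064
Interpolating between 344.0 K and 345.8 K gives T ≈ 344.2 K.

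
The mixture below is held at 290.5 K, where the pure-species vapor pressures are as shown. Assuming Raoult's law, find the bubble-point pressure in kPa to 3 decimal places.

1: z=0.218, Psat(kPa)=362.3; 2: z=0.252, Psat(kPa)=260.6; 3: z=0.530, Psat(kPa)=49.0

Pbub = 170.623 kPa

At the bubble point ψ → 0, so ΣzᵢKᵢ = 1 with Kᵢ = Pᵢˢᵃᵗ/P ⇒ P = ΣzᵢPᵢˢᵃᵗ.
P = 0.218·362.3 + 0.252·260.6 + 0.530·49.0 = 170.623 kPa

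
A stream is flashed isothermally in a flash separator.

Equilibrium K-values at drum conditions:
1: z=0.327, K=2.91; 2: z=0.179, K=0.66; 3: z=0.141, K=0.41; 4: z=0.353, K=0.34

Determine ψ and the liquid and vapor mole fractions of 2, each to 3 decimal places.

ψ = 0.227, x_2 = 0.194, y_2 = 0.128

Material balance + equilibrium reduce to Σ zᵢ(Kᵢ−1)/(1+ψ(Kᵢ−1)) = 0.
Check two-phase: ΣzᵢKᵢ = 1.248 > 1 and Σzᵢ/Kᵢ = 1.766 > 1, so g(0) = 0.248 > 0 and g(1) = -0.766 < 0.
Iterate (Newton) starting at ψ = 0.38:
  ψ = 0.380: g = -0.1262, g' = -0.783 → ψ = 0.219
  ψ = 0.219: g = 0.0068, g' = -0.892 → ψ = 0.227
Converged at ψ = 0.227.
Compositions from xᵢ = zᵢ/(1+ψ(Kᵢ−1)), yᵢ = Kᵢxᵢ:
  1: x = 0.228, y = 0.664
  2: x = 0.194, y = 0.128
  3: x = 0.163, y = 0.067
  4: x = 0.415, y = 0.141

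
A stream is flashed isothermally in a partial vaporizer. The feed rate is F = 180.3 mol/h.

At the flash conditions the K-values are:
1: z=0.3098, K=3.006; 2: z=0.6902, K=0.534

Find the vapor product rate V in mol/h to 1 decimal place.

Newton–Raphson from ψ = 0.5:
  ψ = 0.5000: g = -0.10908, g' = -0.5655 → ψ = 0.3071
  ψ = 0.3071: g = 0.00919, g' = -0.6815 → ψ = 0.3206
  ψ = 0.3206: g = 0.00009, g' = -0.6689 → ψ = 0.3207
Converged at ψ = 0.3207.
Then V = ψ·F = 0.3207·180.3 = 57.8 mol/h and L = F − V = 122.5 mol/h.

V = 57.8 mol/h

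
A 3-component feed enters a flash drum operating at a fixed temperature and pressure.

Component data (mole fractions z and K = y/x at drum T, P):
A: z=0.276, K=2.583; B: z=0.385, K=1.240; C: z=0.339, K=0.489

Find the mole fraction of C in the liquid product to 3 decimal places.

x_C = 0.546

Let ψ = V/F and solve Σ zᵢ(Kᵢ−1)/(1+ψ(Kᵢ−1)) = 0.
g(0) = ΣzᵢKᵢ − 1 = 0.356 and g(1) = 1 − Σzᵢ/Kᵢ = -0.111, so a root lies in (0, 1).
Iterate (Newton) starting at ψ = 0.5:
  ψ = 0.500: g = 0.0937, g' = -0.393 → ψ = 0.738
  ψ = 0.738: g = 0.0017, g' = -0.391 → ψ = 0.743
Converged at ψ = 0.743.
Compositions from xᵢ = zᵢ/(1+ψ(Kᵢ−1)), yᵢ = Kᵢxᵢ:
  A: x = 0.127, y = 0.328
  B: x = 0.327, y = 0.405
  C: x = 0.546, y = 0.267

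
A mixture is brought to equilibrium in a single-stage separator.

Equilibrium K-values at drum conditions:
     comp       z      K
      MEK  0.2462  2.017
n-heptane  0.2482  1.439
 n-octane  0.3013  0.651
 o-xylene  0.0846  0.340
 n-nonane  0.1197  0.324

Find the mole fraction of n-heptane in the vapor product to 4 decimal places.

Material balance + equilibrium reduce to Σ zᵢ(Kᵢ−1)/(1+ψ(Kᵢ−1)) = 0.
Check two-phase: ΣzᵢKᵢ = 1.1174 > 1 and Σzᵢ/Kᵢ = 1.3756 > 1, so g(0) = 0.1174 > 0 and g(1) = -0.3756 < 0.
Newton iteration, ψ⁰ = 0.42:
  ψ = 0.4200: g = -0.04602, g' = -0.3867 → ψ = 0.3010
  ψ = 0.3010: g = -0.00082, g' = -0.3760 → ψ = 0.2988
Converged at ψ = 0.2988.
Compositions from xᵢ = zᵢ/(1+ψ(Kᵢ−1)), yᵢ = Kᵢxᵢ:
  MEK: x = 0.1888, y = 0.3808
  n-heptane: x = 0.2194, y = 0.3157
  n-octane: x = 0.3364, y = 0.2190
  o-xylene: x = 0.1054, y = 0.0358
  n-nonane: x = 0.1500, y = 0.0486

y_n-heptane = 0.3157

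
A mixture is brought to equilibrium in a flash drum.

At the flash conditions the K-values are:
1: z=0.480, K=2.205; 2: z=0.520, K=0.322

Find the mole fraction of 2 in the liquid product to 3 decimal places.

x_2 = 0.640

Material balance + equilibrium reduce to Σ zᵢ(Kᵢ−1)/(1+V/F(Kᵢ−1)) = 0.
Check two-phase: ΣzᵢKᵢ = 1.226 > 1 and Σzᵢ/Kᵢ = 1.833 > 1, so g(0) = 0.226 > 0 and g(1) = -0.833 < 0.
Binary case is linear: z₁(K₁−1)(1+V/F(K₂−1)) + z₂(K₂−1)(1+V/F(K₁−1)) = 0
⇒ V/F = [z₁(K₁−1)+z₂(K₂−1)] / [−(K₁−1)(K₂−1)] = 0.2258/0.8170 = 0.276
Compositions from xᵢ = zᵢ/(1+V/F(Kᵢ−1)), yᵢ = Kᵢxᵢ:
  1: x = 0.360, y = 0.794
  2: x = 0.640, y = 0.206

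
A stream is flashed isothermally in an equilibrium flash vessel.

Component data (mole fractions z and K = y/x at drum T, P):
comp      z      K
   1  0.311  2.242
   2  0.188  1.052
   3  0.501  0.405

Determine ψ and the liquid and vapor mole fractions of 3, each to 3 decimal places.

ψ = 0.164, x_3 = 0.555, y_3 = 0.225

Rachford–Rice: g(ψ) = Σ zᵢ(Kᵢ−1)/(1+ψ(Kᵢ−1)) = 0.
Feasibility: ΣzᵢKᵢ = 1.098, Σzᵢ/Kᵢ = 1.554 — both > 1, two phases present.
Newton–Raphson from ψ = 0.5:
  ψ = 0.500: g = -0.1765, g' = -0.542 → ψ = 0.175
  ψ = 0.175: g = -0.0055, g' = -0.545 → ψ = 0.164
Converged at ψ = 0.164.
Compositions from xᵢ = zᵢ/(1+ψ(Kᵢ−1)), yᵢ = Kᵢxᵢ:
  1: x = 0.258, y = 0.579
  2: x = 0.186, y = 0.196
  3: x = 0.555, y = 0.225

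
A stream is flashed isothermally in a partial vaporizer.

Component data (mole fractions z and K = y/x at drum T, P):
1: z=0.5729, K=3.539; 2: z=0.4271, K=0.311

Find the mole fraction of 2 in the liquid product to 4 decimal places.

x_2 = 0.7866

Rachford–Rice: g(V/F) = Σ zᵢ(Kᵢ−1)/(1+V/F(Kᵢ−1)) = 0.
Feasibility: ΣzᵢKᵢ = 2.1603, Σzᵢ/Kᵢ = 1.5352 — both > 1, two phases present.
Binary case is linear: z₁(K₁−1)(1+V/F(K₂−1)) + z₂(K₂−1)(1+V/F(K₁−1)) = 0
⇒ V/F = [z₁(K₁−1)+z₂(K₂−1)] / [−(K₁−1)(K₂−1)] = 1.16032/1.74937 = 0.6633
Compositions from xᵢ = zᵢ/(1+V/F(Kᵢ−1)), yᵢ = Kᵢxᵢ:
  1: x = 0.2134, y = 0.7554
  2: x = 0.7866, y = 0.2446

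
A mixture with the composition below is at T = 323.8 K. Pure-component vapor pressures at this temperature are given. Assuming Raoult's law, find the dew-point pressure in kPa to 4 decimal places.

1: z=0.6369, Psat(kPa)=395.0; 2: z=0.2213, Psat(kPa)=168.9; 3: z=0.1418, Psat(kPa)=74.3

Pdew = 206.9910 kPa

At the dew point ψ → 1, so Σzᵢ/Kᵢ = 1 with Kᵢ = Pᵢˢᵃᵗ/P ⇒ 1/P = Σzᵢ/Pᵢˢᵃᵗ.
1/P = 0.6369/395.0 + 0.2213/168.9 + 0.1418/74.3 = 0.0048311 ⇒ P = 206.9910 kPa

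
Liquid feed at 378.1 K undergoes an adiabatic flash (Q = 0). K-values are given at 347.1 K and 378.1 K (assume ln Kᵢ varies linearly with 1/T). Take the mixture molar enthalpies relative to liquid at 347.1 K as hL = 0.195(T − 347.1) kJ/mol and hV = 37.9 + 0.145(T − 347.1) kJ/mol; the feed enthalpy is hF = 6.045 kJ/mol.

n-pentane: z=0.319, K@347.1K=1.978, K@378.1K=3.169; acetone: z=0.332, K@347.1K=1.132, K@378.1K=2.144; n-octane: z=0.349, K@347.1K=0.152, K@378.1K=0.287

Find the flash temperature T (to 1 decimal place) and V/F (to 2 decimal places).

T = 348.5 K, V/F = 0.15

Adiabatic flash: solve Rachford–Rice at each trial T, then check hF = ψ·hV(T) + (1−ψ)·hL(T).
  T = 347.1 K: K = (1.978, 1.132, 0.152), RR gives ψ = 0.107, H_out = 4.066 kJ/mol
  T = 378.1 K: K = (3.169, 2.144, 0.287), RR gives ψ = 0.690, H_out = 31.113 kJ/mol
  T = 362.6 K: K = (2.529, 1.579, 0.212), RR gives ψ = 0.468, H_out = 20.383 kJ/mol
  T = 354.9 K: K = (2.244, 1.343, 0.180), RR gives ψ = 0.318, H_out = 13.461 kJ/mol
  T = 351.0 K: K = (2.108, 1.234, 0.166), RR gives ψ = 0.223, H_out = 9.152 kJ/mol
  T = 349.1 K: K = (2.044, 1.184, 0.159), RR gives ψ = 0.169, H_out = 6.785 kJ/mol
  T = 348.1 K: K = (2.011, 1.158, 0.155), RR gives ψ = 0.139, H_out = 5.456 kJ/mol
Linear interpolation between T = 348.1 (H_out = 5.456) and T = 349.1 (H_out = 6.785) on hF = 6.045 gives T ≈ 348.5 K, at which ψ = 0.15.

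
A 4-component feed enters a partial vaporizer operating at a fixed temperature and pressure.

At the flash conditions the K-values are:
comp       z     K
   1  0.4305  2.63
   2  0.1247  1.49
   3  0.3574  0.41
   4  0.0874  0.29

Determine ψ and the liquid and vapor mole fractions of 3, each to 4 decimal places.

Material balance + equilibrium reduce to Σ zᵢ(Kᵢ−1)/(1+ψ(Kᵢ−1)) = 0.
g(0) = ΣzᵢKᵢ − 1 = 0.4899 and g(1) = 1 − Σzᵢ/Kᵢ = -0.4205, so a root lies in (0, 1).
Newton iteration, ψ⁰ = 0.5:
  ψ = 0.5000: g = 0.04039, g' = -0.7227 → ψ = 0.5559
  ψ = 0.5559: g = -0.00012, g' = -0.7290 → ψ = 0.5557
Converged at ψ = 0.5557.
Compositions from xᵢ = zᵢ/(1+ψ(Kᵢ−1)), yᵢ = Kᵢxᵢ:
  1: x = 0.2259, y = 0.5941
  2: x = 0.0980, y = 0.1460
  3: x = 0.5317, y = 0.2180
  4: x = 0.1444, y = 0.0419

ψ = 0.5557, x_3 = 0.5317, y_3 = 0.2180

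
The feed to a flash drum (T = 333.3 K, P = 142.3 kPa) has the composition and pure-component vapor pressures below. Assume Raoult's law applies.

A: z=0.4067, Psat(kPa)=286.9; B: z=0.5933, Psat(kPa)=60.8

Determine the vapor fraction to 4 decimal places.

Raoult's law: Kᵢ = Pᵢˢᵃᵗ/P = Pᵢˢᵃᵗ/142.3.
  K_A = 286.9/142.3 = 2.016163, K_B = 60.8/142.3 = 0.427266
Let ψ = V/F and solve Σ zᵢ(Kᵢ−1)/(1+ψ(Kᵢ−1)) = 0.
Check two-phase: ΣzᵢKᵢ = 1.0735 > 1 and Σzᵢ/Kᵢ = 1.5903 > 1, so g(0) = 0.0735 > 0 and g(1) = -0.5903 < 0.
Binary case is linear: z₁(K₁−1)(1+ψ(K₂−1)) + z₂(K₂−1)(1+ψ(K₁−1)) = 0
⇒ ψ = [z₁(K₁−1)+z₂(K₂−1)] / [−(K₁−1)(K₂−1)] = 0.07347/0.58199 = 0.1262

ψ = 0.1262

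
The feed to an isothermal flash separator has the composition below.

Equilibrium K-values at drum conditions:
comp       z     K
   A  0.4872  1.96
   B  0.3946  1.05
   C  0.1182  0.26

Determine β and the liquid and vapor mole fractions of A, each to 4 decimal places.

Rachford–Rice: g(β) = Σ zᵢ(Kᵢ−1)/(1+β(Kᵢ−1)) = 0.
g(0) = ΣzᵢKᵢ − 1 = 0.4000 and g(1) = 1 − Σzᵢ/Kᵢ = -0.0790, so a root lies in (0, 1).
Newton–Raphson from β = 0.41:
  β = 0.4100: g = 0.22938, g' = -0.3655 → β = 1.0000
  β = 1.0000: g = -0.07900, g' = -1.0753 → β = 0.9265
  β = 0.9265: g = -0.01184, g' = -0.7816 → β = 0.9114
  β = 0.9114: g = -0.00033, g' = -0.7392 → β = 0.9109
Converged at β = 0.9109.
Compositions from xᵢ = zᵢ/(1+β(Kᵢ−1)), yᵢ = Kᵢxᵢ:
  A: x = 0.2599, y = 0.5094
  B: x = 0.3774, y = 0.3963
  C: x = 0.3627, y = 0.0943

β = 0.9109, x_A = 0.2599, y_A = 0.5094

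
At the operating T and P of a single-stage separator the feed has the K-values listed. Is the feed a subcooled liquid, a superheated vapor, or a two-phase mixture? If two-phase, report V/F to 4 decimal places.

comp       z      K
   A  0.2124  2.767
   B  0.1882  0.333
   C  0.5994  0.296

subcooled liquid

ΣzᵢKᵢ = 0.8278; Σzᵢ/Kᵢ = 2.6669.
Since ΣzᵢKᵢ < 1 the mixture is below its bubble point — single liquid phase.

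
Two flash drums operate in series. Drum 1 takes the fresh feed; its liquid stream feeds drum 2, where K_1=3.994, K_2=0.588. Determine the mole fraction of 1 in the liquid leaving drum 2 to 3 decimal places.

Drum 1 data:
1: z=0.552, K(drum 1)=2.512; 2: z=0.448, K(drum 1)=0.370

Drum 1:
Newton iteration, ψ₁⁰ = 0.43:
  ψ₁ = 0.430: g = 0.1187, g' = -0.798 → ψ₁ = 0.579
  ψ₁ = 0.579: g = 0.0009, g' = -0.799 → ψ₁ = 0.580
Converged at ψ₁ = 0.580.
Drum-1 compositions:
  1: x = 0.294, y = 0.739
  2: x = 0.706, y = 0.261
Drum-2 feed = drum-1 liquid: z₂ = (0.2941, 0.7059).
Drum 2:
Let ψ₂ = V/F and solve Σ zᵢ(Kᵢ−1)/(1+ψ₂(Kᵢ−1)) = 0.
Feasibility: ΣzᵢKᵢ = 1.590, Σzᵢ/Kᵢ = 1.274 — both > 1, two phases present.
Binary case is linear: z₁(K₁−1)(1+ψ₂(K₂−1)) + z₂(K₂−1)(1+ψ₂(K₁−1)) = 0
⇒ ψ₂ = [z₁(K₁−1)+z₂(K₂−1)] / [−(K₁−1)(K₂−1)] = 0.5898/1.2335 = 0.478
  1: x = 0.121, y = 0.483
  2: x = 0.879, y = 0.517

x_1 (drum 2) = 0.121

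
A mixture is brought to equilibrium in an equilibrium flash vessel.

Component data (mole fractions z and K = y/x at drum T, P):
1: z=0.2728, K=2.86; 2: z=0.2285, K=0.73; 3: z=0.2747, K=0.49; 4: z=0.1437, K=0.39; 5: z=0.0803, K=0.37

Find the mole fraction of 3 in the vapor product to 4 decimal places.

Let β = V/F and solve Σ zᵢ(Kᵢ−1)/(1+β(Kᵢ−1)) = 0.
Check two-phase: ΣzᵢKᵢ = 1.1674 > 1 and Σzᵢ/Kᵢ = 1.5545 > 1, so g(0) = 0.1674 > 0 and g(1) = -0.5545 < 0.
Newton–Raphson from β = 0.5:
  β = 0.5000: g = -0.19645, g' = -0.5830 → β = 0.1630
  β = 0.1630: g = 0.01829, g' = -0.7644 → β = 0.1870
  β = 0.1870: g = 0.00037, g' = -0.7344 → β = 0.1875
Converged at β = 0.1875.
Compositions from xᵢ = zᵢ/(1+β(Kᵢ−1)), yᵢ = Kᵢxᵢ:
  1: x = 0.2023, y = 0.5785
  2: x = 0.2407, y = 0.1757
  3: x = 0.3037, y = 0.1488
  4: x = 0.1623, y = 0.0633
  5: x = 0.0911, y = 0.0337

y_3 = 0.1488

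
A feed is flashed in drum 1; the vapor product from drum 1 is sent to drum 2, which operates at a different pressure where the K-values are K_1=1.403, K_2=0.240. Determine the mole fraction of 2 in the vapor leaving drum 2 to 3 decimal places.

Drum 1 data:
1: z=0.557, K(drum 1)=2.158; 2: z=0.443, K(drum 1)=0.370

Drum 1:
Material balance + equilibrium reduce to Σ zᵢ(Kᵢ−1)/(1+ψ₁(Kᵢ−1)) = 0.
g(0) = ΣzᵢKᵢ − 1 = 0.366 and g(1) = 1 − Σzᵢ/Kᵢ = -0.455, so a root lies in (0, 1).
Binary case is linear: z₁(K₁−1)(1+ψ₁(K₂−1)) + z₂(K₂−1)(1+ψ₁(K₁−1)) = 0
⇒ ψ₁ = [z₁(K₁−1)+z₂(K₂−1)] / [−(K₁−1)(K₂−1)] = 0.3659/0.7295 = 0.502
Drum-1 compositions:
  1: x = 0.352, y = 0.760
  2: x = 0.648, y = 0.240
Drum-2 feed = drum-1 vapor: z₂ = (0.7604, 0.2396).
Drum 2:
Rachford–Rice: g(ψ₂) = Σ zᵢ(Kᵢ−1)/(1+ψ₂(Kᵢ−1)) = 0.
Check two-phase: ΣzᵢKᵢ = 1.124 > 1 and Σzᵢ/Kᵢ = 1.540 > 1, so g(0) = 0.124 > 0 and g(1) = -0.540 < 0.
Iterate (Newton) starting at ψ₂ = 0.5:
  ψ₂ = 0.500: g = -0.0387, g' = -0.446 → ψ₂ = 0.413
  ψ₂ = 0.413: g = -0.0028, g' = -0.385 → ψ₂ = 0.406
Converged at ψ₂ = 0.406.
  1: x = 0.653, y = 0.917
  2: x = 0.347, y = 0.083

y_2 (drum 2) = 0.083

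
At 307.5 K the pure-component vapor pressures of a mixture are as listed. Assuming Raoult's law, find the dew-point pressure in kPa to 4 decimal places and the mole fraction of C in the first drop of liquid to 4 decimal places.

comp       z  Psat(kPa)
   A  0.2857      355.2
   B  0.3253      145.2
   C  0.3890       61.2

Pdew = 106.3728 kPa, x_C = 0.6761

At the dew point ψ → 1, so Σzᵢ/Kᵢ = 1 with Kᵢ = Pᵢˢᵃᵗ/P ⇒ 1/P = Σzᵢ/Pᵢˢᵃᵗ.
1/P = 0.2857/355.2 + 0.3253/145.2 + 0.3890/61.2 = 0.0094009 ⇒ P = 106.3728 kPa
xᵢ = zᵢP/Pᵢˢᵃᵗ ⇒ x_C = 0.3890·106.3728/61.2 = 0.6761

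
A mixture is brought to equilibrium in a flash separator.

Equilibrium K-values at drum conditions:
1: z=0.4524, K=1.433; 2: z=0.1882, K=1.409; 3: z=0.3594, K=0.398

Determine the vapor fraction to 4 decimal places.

ψ = 0.2203

Material balance + equilibrium reduce to Σ zᵢ(Kᵢ−1)/(1+ψ(Kᵢ−1)) = 0.
Check two-phase: ΣzᵢKᵢ = 1.0565 > 1 and Σzᵢ/Kᵢ = 1.3523 > 1, so g(0) = 0.0565 > 0 and g(1) = -0.3523 < 0.
Newton iteration, ψ⁰ = 0.5:
  ψ = 0.5000: g = -0.08459, g' = -0.3456 → ψ = 0.2552
  ψ = 0.2552: g = -0.00954, g' = -0.2764 → ψ = 0.2207
  ψ = 0.2207: g = -0.00011, g' = -0.2704 → ψ = 0.2203
Converged at ψ = 0.2203.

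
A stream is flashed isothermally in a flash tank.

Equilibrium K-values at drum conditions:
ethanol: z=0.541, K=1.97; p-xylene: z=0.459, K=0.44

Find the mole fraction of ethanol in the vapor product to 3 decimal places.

y_ethanol = 0.721

Rachford–Rice: g(V/F) = Σ zᵢ(Kᵢ−1)/(1+V/F(Kᵢ−1)) = 0.
g(0) = ΣzᵢKᵢ − 1 = 0.268 and g(1) = 1 − Σzᵢ/Kᵢ = -0.318, so a root lies in (0, 1).
Binary case is linear: z₁(K₁−1)(1+V/F(K₂−1)) + z₂(K₂−1)(1+V/F(K₁−1)) = 0
⇒ V/F = [z₁(K₁−1)+z₂(K₂−1)] / [−(K₁−1)(K₂−1)] = 0.2677/0.5432 = 0.493
Compositions from xᵢ = zᵢ/(1+V/F(Kᵢ−1)), yᵢ = Kᵢxᵢ:
  ethanol: x = 0.366, y = 0.721
  p-xylene: x = 0.634, y = 0.279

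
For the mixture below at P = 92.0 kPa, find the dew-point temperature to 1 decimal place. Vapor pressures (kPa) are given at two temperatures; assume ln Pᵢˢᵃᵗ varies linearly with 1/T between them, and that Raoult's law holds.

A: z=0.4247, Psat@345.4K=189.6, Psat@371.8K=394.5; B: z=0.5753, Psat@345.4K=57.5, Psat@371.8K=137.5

T = 348.9 K

Dew-point temperature: Σzᵢ·P/Pᵢˢᵃᵗ(T) = 1. Interpolate ln Pᵢˢᵃᵗ = aᵢ + bᵢ/T.
  T = 345.4 K: ΣzᵢP/Pᵢˢᵃᵗ = 1.1266
  T = 371.8 K: ΣzᵢP/Pᵢˢᵃᵗ = 0.4840
  T = 358.6 K: ΣzᵢP/Pᵢˢᵃᵗ = 0.7267
  T = 352.0 K: ΣzᵢP/Pᵢˢᵃᵗ = 0.9010
  T = 348.7 K: ΣzᵢP/Pᵢˢᵃᵗ = 1.0064
  T = 350.4 K: ΣzᵢP/Pᵢˢᵃᵗ = 0.9504
Interpolating between 348.7 K and 350.4 K gives T ≈ 348.9 K.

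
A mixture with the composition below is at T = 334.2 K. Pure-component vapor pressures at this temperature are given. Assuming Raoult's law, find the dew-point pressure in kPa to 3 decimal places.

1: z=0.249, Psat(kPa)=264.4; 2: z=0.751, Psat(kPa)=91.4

At the dew point ψ → 1, so Σzᵢ/Kᵢ = 1 with Kᵢ = Pᵢˢᵃᵗ/P ⇒ 1/P = Σzᵢ/Pᵢˢᵃᵗ.
1/P = 0.249/264.4 + 0.751/91.4 = 0.009158 ⇒ P = 109.190 kPa

Pdew = 109.190 kPa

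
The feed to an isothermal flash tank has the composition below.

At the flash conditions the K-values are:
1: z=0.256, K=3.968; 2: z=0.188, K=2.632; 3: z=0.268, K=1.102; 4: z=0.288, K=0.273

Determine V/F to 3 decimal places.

Material balance + equilibrium reduce to Σ zᵢ(Kᵢ−1)/(1+V/F(Kᵢ−1)) = 0.
Feasibility: ΣzᵢKᵢ = 1.885, Σzᵢ/Kᵢ = 1.434 — both > 1, two phases present.
Iterate (Newton) starting at V/F = 0.36:
  V/F = 0.360: g = 0.3034, g' = -1.008 → V/F = 0.661
  V/F = 0.661: g = 0.0266, g' = -0.940 → V/F = 0.689
Converged at V/F = 0.689.

V/F = 0.689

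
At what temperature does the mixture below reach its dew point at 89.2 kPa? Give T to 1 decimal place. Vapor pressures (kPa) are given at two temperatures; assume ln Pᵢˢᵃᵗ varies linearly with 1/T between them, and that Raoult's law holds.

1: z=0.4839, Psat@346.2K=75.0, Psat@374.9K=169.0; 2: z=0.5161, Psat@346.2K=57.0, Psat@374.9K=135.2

Dew-point temperature: Σzᵢ·P/Pᵢˢᵃᵗ(T) = 1. Interpolate ln Pᵢˢᵃᵗ = aᵢ + bᵢ/T.
  T = 346.2 K: ΣzᵢP/Pᵢˢᵃᵗ = 1.3832
  T = 374.9 K: ΣzᵢP/Pᵢˢᵃᵗ = 0.5959
  T = 360.5 K: ΣzᵢP/Pᵢˢᵃᵗ = 0.8940
  T = 353.4 K: ΣzᵢP/Pᵢˢᵃᵗ = 1.1054
  T = 356.9 K: ΣzᵢP/Pᵢˢᵃᵗ = 0.9946
  T = 355.1 K: ΣzᵢP/Pᵢˢᵃᵗ = 1.0498
Interpolating between 355.1 K and 356.9 K gives T ≈ 356.7 K.

T = 356.7 K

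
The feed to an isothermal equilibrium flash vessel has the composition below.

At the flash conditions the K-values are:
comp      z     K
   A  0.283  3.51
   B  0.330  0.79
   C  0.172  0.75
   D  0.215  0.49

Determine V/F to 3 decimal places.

V/F = 0.590

Rachford–Rice: g(V/F) = Σ zᵢ(Kᵢ−1)/(1+V/F(Kᵢ−1)) = 0.
Feasibility: ΣzᵢKᵢ = 1.488, Σzᵢ/Kᵢ = 1.166 — both > 1, two phases present.
Iterate (Newton) starting at V/F = 0.5:
  V/F = 0.500: g = 0.0412, g' = -0.484 → V/F = 0.585
  V/F = 0.585: g = 0.0020, g' = -0.440 → V/F = 0.590
Converged at V/F = 0.590.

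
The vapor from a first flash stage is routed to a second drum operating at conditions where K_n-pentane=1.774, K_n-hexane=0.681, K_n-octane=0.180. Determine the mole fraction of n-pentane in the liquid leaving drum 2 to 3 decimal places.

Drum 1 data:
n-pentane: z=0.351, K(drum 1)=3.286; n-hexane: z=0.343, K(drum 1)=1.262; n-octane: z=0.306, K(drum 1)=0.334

Drum 1:
Newton iteration, ψ₁⁰ = 0.32:
  ψ₁ = 0.320: g = 0.2873, g' = -0.851 → ψ₁ = 0.658
  ψ₁ = 0.658: g = 0.0346, g' = -0.740 → ψ₁ = 0.704
Converged at ψ₁ = 0.704.
Drum-1 compositions:
  n-pentane: x = 0.135, y = 0.442
  n-hexane: x = 0.290, y = 0.365
  n-octane: x = 0.576, y = 0.192
Drum-2 feed = drum-1 vapor: z₂ = (0.4422, 0.3655, 0.1923).
Drum 2:
Rachford–Rice: g(ψ₂) = Σ zᵢ(Kᵢ−1)/(1+ψ₂(Kᵢ−1)) = 0.
Check two-phase: ΣzᵢKᵢ = 1.068 > 1 and Σzᵢ/Kᵢ = 1.854 > 1, so g(0) = 0.068 > 0 and g(1) = -0.854 < 0.
Newton iteration, ψ₂⁰ = 0.44:
  ψ₂ = 0.440: g = -0.1270, g' = -0.514 → ψ₂ = 0.193
  ψ₂ = 0.193: g = -0.0138, g' = -0.425 → ψ₂ = 0.160
Converged at ψ₂ = 0.160.
  n-pentane: x = 0.393, y = 0.698
  n-hexane: x = 0.385, y = 0.262
  n-octane: x = 0.221, y = 0.040

x_n-pentane (drum 2) = 0.393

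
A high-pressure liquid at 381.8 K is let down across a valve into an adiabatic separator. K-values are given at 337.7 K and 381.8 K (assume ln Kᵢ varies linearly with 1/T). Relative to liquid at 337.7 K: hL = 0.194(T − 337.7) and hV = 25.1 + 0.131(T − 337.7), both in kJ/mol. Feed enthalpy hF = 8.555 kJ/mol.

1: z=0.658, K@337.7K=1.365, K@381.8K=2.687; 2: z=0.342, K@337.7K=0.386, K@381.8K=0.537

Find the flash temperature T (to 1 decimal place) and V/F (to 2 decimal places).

Adiabatic flash: solve Rachford–Rice at each trial T, then check hF = ψ·hV(T) + (1−ψ)·hL(T).
  T = 337.7 K: K = (1.365, 0.386), RR gives ψ = 0.135, H_out = 3.380 kJ/mol
  T = 381.8 K: K = (2.687, 0.537), RR gives ψ = 1.000, H_out = 30.877 kJ/mol
  T = 359.8 K: K = (1.957, 0.460), RR gives ψ = 0.861, H_out = 24.706 kJ/mol
  T = 348.8 K: K = (1.645, 0.423), RR gives ψ = 0.610, H_out = 17.030 kJ/mol
  T = 343.2 K: K = (1.499, 0.404), RR gives ψ = 0.419, H_out = 11.451 kJ/mol
  T = 340.4 K: K = (1.430, 0.395), RR gives ψ = 0.292, H_out = 7.802 kJ/mol
  T = 341.8 K: K = (1.464, 0.399), RR gives ψ = 0.359, H_out = 9.722 kJ/mol
Linear interpolation between T = 340.4 (H_out = 7.802) and T = 341.8 (H_out = 9.722) on hF = 8.555 gives T ≈ 340.9 K, at which ψ = 0.32.

T = 340.9 K, V/F = 0.32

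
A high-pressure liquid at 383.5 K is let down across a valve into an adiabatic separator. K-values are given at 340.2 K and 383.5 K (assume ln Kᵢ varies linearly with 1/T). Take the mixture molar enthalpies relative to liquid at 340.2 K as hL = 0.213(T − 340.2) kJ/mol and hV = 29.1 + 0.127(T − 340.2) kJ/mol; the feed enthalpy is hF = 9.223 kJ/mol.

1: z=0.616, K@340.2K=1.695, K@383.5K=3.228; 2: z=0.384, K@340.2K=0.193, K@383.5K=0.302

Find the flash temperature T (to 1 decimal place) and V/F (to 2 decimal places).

Adiabatic flash: solve Rachford–Rice at each trial T, then check hF = ψ·hV(T) + (1−ψ)·hL(T).
  T = 340.2 K: K = (1.695, 0.193), RR gives ψ = 0.211, H_out = 6.134 kJ/mol
  T = 383.5 K: K = (3.228, 0.302), RR gives ψ = 0.710, H_out = 27.244 kJ/mol
  T = 361.9 K: K = (2.386, 0.245), RR gives ψ = 0.539, H_out = 19.293 kJ/mol
  T = 351.0 K: K = (2.020, 0.218), RR gives ψ = 0.411, H_out = 13.890 kJ/mol
  T = 345.6 K: K = (1.853, 0.205), RR gives ψ = 0.325, H_out = 10.457 kJ/mol
  T = 342.9 K: K = (1.773, 0.199), RR gives ψ = 0.272, H_out = 8.436 kJ/mol
  T = 344.2 K: K = (1.811, 0.202), RR gives ψ = 0.299, H_out = 9.440 kJ/mol
Linear interpolation between T = 342.9 (H_out = 8.436) and T = 344.2 (H_out = 9.440) on hF = 9.223 gives T ≈ 343.9 K, at which ψ = 0.29.

T = 343.9 K, V/F = 0.29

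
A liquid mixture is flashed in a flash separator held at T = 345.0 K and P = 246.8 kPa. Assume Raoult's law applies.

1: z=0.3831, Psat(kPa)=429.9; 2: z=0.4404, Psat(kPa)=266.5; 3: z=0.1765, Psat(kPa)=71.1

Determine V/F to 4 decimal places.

V/F = 0.6283

Raoult's law: Kᵢ = Pᵢˢᵃᵗ/P = Pᵢˢᵃᵗ/246.8.
  K_1 = 429.9/246.8 = 1.741896, K_2 = 266.5/246.8 = 1.079822, K_3 = 71.1/246.8 = 0.288088
Iterate (Newton) starting at V/F = 0.5:
  V/F = 0.5000: g = 0.04602, g' = -0.3304 → V/F = 0.6393
  V/F = 0.6393: g = -0.00437, g' = -0.4008 → V/F = 0.6284
  V/F = 0.6284: g = -0.00004, g' = -0.3935 → V/F = 0.6283
Converged at V/F = 0.6283.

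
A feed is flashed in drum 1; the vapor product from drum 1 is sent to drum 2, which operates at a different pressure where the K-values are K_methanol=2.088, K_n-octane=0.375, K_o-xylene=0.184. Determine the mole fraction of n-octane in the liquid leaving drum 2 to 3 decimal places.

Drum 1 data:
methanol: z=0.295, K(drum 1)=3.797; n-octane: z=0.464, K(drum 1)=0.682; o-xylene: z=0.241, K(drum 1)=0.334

x_n-octane (drum 2) = 0.464

Drum 1:
Newton iteration, ψ₁⁰ = 0.61:
  ψ₁ = 0.610: g = -0.1485, g' = -0.691 → ψ₁ = 0.395
  ψ₁ = 0.395: g = 0.0055, g' = -0.779 → ψ₁ = 0.402
Converged at ψ₁ = 0.402.
Drum-1 compositions:
  methanol: x = 0.139, y = 0.527
  n-octane: x = 0.532, y = 0.363
  o-xylene: x = 0.329, y = 0.110
Drum-2 feed = drum-1 vapor: z₂ = (0.5272, 0.3628, 0.1099).
Drum 2:
Material balance + equilibrium reduce to Σ zᵢ(Kᵢ−1)/(1+ψ₂(Kᵢ−1)) = 0.
Feasibility: ΣzᵢKᵢ = 1.257, Σzᵢ/Kᵢ = 1.818 — both > 1, two phases present.
Newton–Raphson from ψ₂ = 0.5:
  ψ₂ = 0.500: g = -0.1099, g' = -0.771 → ψ₂ = 0.357
  ψ₂ = 0.357: g = -0.0056, g' = -0.704 → ψ₂ = 0.349
Converged at ψ₂ = 0.349.
  methanol: x = 0.382, y = 0.798
  n-octane: x = 0.464, y = 0.174
  o-xylene: x = 0.154, y = 0.028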